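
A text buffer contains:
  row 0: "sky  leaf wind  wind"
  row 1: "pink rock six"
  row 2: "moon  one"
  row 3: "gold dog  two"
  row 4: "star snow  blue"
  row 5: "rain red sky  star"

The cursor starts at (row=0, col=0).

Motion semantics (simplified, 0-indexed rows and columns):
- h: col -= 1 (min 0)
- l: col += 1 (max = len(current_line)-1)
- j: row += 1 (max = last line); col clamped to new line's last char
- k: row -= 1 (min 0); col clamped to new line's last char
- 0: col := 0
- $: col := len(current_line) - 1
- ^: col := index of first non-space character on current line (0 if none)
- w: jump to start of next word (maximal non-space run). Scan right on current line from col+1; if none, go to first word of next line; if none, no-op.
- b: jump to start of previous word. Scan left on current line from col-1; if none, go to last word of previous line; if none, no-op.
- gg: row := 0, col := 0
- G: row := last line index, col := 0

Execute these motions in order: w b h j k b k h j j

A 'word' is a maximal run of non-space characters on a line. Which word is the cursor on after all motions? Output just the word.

After 1 (w): row=0 col=5 char='l'
After 2 (b): row=0 col=0 char='s'
After 3 (h): row=0 col=0 char='s'
After 4 (j): row=1 col=0 char='p'
After 5 (k): row=0 col=0 char='s'
After 6 (b): row=0 col=0 char='s'
After 7 (k): row=0 col=0 char='s'
After 8 (h): row=0 col=0 char='s'
After 9 (j): row=1 col=0 char='p'
After 10 (j): row=2 col=0 char='m'

Answer: moon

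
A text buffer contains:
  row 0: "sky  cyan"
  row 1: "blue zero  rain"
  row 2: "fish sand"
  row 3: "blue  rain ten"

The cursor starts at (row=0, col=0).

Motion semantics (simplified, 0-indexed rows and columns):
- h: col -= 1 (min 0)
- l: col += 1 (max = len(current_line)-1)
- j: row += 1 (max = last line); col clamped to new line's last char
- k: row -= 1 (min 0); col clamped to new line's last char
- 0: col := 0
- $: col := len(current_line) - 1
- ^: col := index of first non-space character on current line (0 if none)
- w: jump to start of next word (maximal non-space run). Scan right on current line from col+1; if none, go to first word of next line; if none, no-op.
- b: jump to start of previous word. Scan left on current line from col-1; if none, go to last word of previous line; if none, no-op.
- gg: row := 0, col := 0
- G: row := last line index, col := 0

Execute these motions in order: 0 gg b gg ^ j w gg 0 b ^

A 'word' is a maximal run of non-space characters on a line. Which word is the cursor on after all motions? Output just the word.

Answer: sky

Derivation:
After 1 (0): row=0 col=0 char='s'
After 2 (gg): row=0 col=0 char='s'
After 3 (b): row=0 col=0 char='s'
After 4 (gg): row=0 col=0 char='s'
After 5 (^): row=0 col=0 char='s'
After 6 (j): row=1 col=0 char='b'
After 7 (w): row=1 col=5 char='z'
After 8 (gg): row=0 col=0 char='s'
After 9 (0): row=0 col=0 char='s'
After 10 (b): row=0 col=0 char='s'
After 11 (^): row=0 col=0 char='s'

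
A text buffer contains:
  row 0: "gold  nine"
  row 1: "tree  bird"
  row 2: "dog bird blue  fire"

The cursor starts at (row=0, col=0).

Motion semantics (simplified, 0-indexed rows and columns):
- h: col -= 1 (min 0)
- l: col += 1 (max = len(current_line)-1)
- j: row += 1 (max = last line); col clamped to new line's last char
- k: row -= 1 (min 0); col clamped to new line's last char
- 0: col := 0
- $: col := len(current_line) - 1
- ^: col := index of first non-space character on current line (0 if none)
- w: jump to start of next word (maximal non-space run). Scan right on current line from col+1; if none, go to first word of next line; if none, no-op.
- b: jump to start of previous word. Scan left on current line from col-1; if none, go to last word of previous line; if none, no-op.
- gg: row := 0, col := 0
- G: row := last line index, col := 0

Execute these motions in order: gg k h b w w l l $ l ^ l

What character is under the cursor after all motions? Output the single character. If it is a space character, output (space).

Answer: r

Derivation:
After 1 (gg): row=0 col=0 char='g'
After 2 (k): row=0 col=0 char='g'
After 3 (h): row=0 col=0 char='g'
After 4 (b): row=0 col=0 char='g'
After 5 (w): row=0 col=6 char='n'
After 6 (w): row=1 col=0 char='t'
After 7 (l): row=1 col=1 char='r'
After 8 (l): row=1 col=2 char='e'
After 9 ($): row=1 col=9 char='d'
After 10 (l): row=1 col=9 char='d'
After 11 (^): row=1 col=0 char='t'
After 12 (l): row=1 col=1 char='r'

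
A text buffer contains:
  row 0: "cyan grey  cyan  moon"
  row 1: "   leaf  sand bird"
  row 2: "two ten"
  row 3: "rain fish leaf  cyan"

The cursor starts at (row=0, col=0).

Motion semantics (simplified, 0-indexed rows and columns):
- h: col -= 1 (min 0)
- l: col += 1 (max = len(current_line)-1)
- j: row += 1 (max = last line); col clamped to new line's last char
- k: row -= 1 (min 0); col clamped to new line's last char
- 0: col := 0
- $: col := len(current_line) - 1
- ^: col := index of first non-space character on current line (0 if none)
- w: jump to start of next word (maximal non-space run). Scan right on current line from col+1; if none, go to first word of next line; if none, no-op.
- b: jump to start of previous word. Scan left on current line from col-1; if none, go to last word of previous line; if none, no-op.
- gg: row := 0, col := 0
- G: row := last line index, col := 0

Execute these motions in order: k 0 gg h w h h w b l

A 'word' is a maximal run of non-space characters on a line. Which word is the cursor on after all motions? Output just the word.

Answer: cyan

Derivation:
After 1 (k): row=0 col=0 char='c'
After 2 (0): row=0 col=0 char='c'
After 3 (gg): row=0 col=0 char='c'
After 4 (h): row=0 col=0 char='c'
After 5 (w): row=0 col=5 char='g'
After 6 (h): row=0 col=4 char='_'
After 7 (h): row=0 col=3 char='n'
After 8 (w): row=0 col=5 char='g'
After 9 (b): row=0 col=0 char='c'
After 10 (l): row=0 col=1 char='y'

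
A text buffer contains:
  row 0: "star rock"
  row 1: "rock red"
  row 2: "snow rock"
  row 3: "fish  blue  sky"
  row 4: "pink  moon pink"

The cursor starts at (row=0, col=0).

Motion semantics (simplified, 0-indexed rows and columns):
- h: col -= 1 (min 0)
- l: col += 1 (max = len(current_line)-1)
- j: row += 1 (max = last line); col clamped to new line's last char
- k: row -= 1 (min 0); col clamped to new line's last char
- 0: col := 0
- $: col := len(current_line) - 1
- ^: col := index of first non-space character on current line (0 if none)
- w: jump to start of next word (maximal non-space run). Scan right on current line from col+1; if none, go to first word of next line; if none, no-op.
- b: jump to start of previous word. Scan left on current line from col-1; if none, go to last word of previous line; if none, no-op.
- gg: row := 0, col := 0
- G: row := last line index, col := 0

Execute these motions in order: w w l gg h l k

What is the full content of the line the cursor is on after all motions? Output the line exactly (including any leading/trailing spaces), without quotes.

After 1 (w): row=0 col=5 char='r'
After 2 (w): row=1 col=0 char='r'
After 3 (l): row=1 col=1 char='o'
After 4 (gg): row=0 col=0 char='s'
After 5 (h): row=0 col=0 char='s'
After 6 (l): row=0 col=1 char='t'
After 7 (k): row=0 col=1 char='t'

Answer: star rock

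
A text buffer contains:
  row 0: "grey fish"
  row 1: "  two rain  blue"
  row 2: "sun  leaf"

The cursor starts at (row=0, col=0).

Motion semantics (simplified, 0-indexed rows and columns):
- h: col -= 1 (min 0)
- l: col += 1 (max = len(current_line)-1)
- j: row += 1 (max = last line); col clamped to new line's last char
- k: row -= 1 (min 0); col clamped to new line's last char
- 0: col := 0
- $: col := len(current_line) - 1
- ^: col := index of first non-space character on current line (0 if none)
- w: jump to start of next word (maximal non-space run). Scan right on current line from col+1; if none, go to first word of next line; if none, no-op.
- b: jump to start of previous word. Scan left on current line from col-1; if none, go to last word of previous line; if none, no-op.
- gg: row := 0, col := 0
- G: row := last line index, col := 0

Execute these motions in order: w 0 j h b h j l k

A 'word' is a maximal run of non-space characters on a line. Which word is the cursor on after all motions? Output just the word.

After 1 (w): row=0 col=5 char='f'
After 2 (0): row=0 col=0 char='g'
After 3 (j): row=1 col=0 char='_'
After 4 (h): row=1 col=0 char='_'
After 5 (b): row=0 col=5 char='f'
After 6 (h): row=0 col=4 char='_'
After 7 (j): row=1 col=4 char='o'
After 8 (l): row=1 col=5 char='_'
After 9 (k): row=0 col=5 char='f'

Answer: fish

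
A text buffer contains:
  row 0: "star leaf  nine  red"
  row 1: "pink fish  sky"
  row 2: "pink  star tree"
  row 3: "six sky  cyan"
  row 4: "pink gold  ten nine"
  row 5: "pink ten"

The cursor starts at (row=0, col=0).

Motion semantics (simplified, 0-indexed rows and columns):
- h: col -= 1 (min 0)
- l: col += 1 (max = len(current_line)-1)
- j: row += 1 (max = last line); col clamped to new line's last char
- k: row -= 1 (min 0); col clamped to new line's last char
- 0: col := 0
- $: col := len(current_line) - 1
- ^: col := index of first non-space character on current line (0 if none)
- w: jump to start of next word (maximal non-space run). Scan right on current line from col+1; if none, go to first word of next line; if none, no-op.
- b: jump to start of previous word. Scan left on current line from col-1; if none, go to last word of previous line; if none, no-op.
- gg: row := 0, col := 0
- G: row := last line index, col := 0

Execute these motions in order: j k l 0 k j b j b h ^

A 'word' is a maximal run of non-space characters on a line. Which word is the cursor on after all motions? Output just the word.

After 1 (j): row=1 col=0 char='p'
After 2 (k): row=0 col=0 char='s'
After 3 (l): row=0 col=1 char='t'
After 4 (0): row=0 col=0 char='s'
After 5 (k): row=0 col=0 char='s'
After 6 (j): row=1 col=0 char='p'
After 7 (b): row=0 col=17 char='r'
After 8 (j): row=1 col=13 char='y'
After 9 (b): row=1 col=11 char='s'
After 10 (h): row=1 col=10 char='_'
After 11 (^): row=1 col=0 char='p'

Answer: pink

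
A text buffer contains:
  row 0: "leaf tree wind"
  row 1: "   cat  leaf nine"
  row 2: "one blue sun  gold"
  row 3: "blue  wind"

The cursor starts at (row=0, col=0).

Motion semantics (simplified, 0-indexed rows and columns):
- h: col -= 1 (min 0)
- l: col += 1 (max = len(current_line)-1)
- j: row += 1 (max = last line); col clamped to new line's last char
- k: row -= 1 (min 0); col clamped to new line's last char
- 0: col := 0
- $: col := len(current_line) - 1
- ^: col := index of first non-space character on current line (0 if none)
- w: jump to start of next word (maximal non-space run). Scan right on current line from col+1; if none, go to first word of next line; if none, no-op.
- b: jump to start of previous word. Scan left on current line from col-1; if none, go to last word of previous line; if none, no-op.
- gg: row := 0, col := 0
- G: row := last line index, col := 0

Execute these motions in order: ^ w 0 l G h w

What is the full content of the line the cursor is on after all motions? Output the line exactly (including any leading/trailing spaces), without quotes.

After 1 (^): row=0 col=0 char='l'
After 2 (w): row=0 col=5 char='t'
After 3 (0): row=0 col=0 char='l'
After 4 (l): row=0 col=1 char='e'
After 5 (G): row=3 col=0 char='b'
After 6 (h): row=3 col=0 char='b'
After 7 (w): row=3 col=6 char='w'

Answer: blue  wind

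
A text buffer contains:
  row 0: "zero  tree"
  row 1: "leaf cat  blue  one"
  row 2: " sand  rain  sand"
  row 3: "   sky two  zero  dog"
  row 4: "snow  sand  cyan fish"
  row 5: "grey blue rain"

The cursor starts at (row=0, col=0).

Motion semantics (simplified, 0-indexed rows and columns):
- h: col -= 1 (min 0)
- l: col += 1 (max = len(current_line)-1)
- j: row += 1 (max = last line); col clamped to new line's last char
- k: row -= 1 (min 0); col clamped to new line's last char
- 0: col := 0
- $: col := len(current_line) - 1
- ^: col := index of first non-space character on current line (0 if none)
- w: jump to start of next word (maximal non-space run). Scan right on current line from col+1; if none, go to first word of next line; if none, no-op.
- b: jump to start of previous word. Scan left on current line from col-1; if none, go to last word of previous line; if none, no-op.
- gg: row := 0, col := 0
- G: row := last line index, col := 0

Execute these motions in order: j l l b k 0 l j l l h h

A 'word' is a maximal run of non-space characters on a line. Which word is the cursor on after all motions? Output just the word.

After 1 (j): row=1 col=0 char='l'
After 2 (l): row=1 col=1 char='e'
After 3 (l): row=1 col=2 char='a'
After 4 (b): row=1 col=0 char='l'
After 5 (k): row=0 col=0 char='z'
After 6 (0): row=0 col=0 char='z'
After 7 (l): row=0 col=1 char='e'
After 8 (j): row=1 col=1 char='e'
After 9 (l): row=1 col=2 char='a'
After 10 (l): row=1 col=3 char='f'
After 11 (h): row=1 col=2 char='a'
After 12 (h): row=1 col=1 char='e'

Answer: leaf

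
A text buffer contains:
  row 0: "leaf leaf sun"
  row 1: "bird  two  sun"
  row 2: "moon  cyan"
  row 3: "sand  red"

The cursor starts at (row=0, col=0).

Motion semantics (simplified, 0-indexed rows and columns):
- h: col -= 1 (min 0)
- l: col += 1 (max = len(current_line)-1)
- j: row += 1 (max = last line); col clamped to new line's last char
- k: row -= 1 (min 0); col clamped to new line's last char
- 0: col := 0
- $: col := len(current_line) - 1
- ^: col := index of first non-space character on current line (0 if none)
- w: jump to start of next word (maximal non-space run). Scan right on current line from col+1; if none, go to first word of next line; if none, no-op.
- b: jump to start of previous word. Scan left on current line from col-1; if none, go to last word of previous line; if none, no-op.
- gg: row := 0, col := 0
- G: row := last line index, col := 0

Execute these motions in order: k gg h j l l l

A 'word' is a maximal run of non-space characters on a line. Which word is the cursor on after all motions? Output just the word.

After 1 (k): row=0 col=0 char='l'
After 2 (gg): row=0 col=0 char='l'
After 3 (h): row=0 col=0 char='l'
After 4 (j): row=1 col=0 char='b'
After 5 (l): row=1 col=1 char='i'
After 6 (l): row=1 col=2 char='r'
After 7 (l): row=1 col=3 char='d'

Answer: bird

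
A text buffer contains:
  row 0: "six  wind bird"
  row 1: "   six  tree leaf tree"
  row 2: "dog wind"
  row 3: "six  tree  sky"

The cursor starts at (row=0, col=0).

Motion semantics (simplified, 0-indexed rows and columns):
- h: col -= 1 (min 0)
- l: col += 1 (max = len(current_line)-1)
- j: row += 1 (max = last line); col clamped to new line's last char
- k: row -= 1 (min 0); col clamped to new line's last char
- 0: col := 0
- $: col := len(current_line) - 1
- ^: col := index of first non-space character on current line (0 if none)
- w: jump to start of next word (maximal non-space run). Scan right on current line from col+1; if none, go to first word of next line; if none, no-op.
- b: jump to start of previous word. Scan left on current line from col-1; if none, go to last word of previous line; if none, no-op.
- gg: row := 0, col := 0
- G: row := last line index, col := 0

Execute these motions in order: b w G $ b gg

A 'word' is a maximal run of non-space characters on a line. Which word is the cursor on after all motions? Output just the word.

After 1 (b): row=0 col=0 char='s'
After 2 (w): row=0 col=5 char='w'
After 3 (G): row=3 col=0 char='s'
After 4 ($): row=3 col=13 char='y'
After 5 (b): row=3 col=11 char='s'
After 6 (gg): row=0 col=0 char='s'

Answer: six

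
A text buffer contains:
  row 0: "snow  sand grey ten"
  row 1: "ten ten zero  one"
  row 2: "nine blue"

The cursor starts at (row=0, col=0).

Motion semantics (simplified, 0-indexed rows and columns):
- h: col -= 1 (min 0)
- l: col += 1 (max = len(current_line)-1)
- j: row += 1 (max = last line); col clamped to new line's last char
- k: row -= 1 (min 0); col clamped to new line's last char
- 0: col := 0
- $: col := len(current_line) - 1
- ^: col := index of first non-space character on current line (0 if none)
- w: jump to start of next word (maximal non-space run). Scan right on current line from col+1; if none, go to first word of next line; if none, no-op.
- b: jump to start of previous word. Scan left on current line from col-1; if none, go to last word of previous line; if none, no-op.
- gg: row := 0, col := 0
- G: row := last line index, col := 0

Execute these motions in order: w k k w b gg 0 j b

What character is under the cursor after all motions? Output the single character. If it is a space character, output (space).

After 1 (w): row=0 col=6 char='s'
After 2 (k): row=0 col=6 char='s'
After 3 (k): row=0 col=6 char='s'
After 4 (w): row=0 col=11 char='g'
After 5 (b): row=0 col=6 char='s'
After 6 (gg): row=0 col=0 char='s'
After 7 (0): row=0 col=0 char='s'
After 8 (j): row=1 col=0 char='t'
After 9 (b): row=0 col=16 char='t'

Answer: t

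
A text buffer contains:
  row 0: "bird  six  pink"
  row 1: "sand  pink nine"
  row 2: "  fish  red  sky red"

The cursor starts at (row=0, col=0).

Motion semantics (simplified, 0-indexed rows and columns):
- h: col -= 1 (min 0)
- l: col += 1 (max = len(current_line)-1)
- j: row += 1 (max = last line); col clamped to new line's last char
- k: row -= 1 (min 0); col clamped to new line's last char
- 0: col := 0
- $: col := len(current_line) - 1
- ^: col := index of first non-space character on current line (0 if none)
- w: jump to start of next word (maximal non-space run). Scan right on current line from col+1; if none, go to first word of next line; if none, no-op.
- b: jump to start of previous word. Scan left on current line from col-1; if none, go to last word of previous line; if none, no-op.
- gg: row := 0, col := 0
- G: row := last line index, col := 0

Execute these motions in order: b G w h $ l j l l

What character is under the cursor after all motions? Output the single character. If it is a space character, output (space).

Answer: d

Derivation:
After 1 (b): row=0 col=0 char='b'
After 2 (G): row=2 col=0 char='_'
After 3 (w): row=2 col=2 char='f'
After 4 (h): row=2 col=1 char='_'
After 5 ($): row=2 col=19 char='d'
After 6 (l): row=2 col=19 char='d'
After 7 (j): row=2 col=19 char='d'
After 8 (l): row=2 col=19 char='d'
After 9 (l): row=2 col=19 char='d'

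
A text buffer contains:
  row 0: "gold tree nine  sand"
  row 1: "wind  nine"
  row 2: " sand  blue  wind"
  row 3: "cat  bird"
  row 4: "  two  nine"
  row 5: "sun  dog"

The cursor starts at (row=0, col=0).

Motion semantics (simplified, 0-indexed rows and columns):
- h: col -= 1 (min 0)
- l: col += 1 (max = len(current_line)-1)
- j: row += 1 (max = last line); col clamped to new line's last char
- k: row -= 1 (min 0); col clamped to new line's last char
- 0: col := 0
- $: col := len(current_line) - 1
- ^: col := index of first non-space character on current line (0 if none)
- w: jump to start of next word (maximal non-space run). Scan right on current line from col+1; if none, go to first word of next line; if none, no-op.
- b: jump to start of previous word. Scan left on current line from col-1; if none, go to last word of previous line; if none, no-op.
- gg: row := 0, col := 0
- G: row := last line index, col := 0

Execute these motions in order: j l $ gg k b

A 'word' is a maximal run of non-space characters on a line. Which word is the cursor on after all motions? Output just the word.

After 1 (j): row=1 col=0 char='w'
After 2 (l): row=1 col=1 char='i'
After 3 ($): row=1 col=9 char='e'
After 4 (gg): row=0 col=0 char='g'
After 5 (k): row=0 col=0 char='g'
After 6 (b): row=0 col=0 char='g'

Answer: gold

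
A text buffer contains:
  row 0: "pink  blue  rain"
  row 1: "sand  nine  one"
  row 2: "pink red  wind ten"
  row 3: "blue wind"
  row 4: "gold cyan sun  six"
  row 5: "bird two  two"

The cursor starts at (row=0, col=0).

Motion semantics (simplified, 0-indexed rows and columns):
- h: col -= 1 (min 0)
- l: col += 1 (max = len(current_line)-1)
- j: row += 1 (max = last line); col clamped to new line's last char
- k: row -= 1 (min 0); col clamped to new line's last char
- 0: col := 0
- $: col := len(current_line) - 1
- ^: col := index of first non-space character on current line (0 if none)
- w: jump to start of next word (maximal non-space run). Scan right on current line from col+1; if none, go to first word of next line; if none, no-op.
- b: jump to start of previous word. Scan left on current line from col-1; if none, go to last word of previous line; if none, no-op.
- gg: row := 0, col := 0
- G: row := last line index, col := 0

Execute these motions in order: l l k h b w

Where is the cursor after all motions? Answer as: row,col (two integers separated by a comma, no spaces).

After 1 (l): row=0 col=1 char='i'
After 2 (l): row=0 col=2 char='n'
After 3 (k): row=0 col=2 char='n'
After 4 (h): row=0 col=1 char='i'
After 5 (b): row=0 col=0 char='p'
After 6 (w): row=0 col=6 char='b'

Answer: 0,6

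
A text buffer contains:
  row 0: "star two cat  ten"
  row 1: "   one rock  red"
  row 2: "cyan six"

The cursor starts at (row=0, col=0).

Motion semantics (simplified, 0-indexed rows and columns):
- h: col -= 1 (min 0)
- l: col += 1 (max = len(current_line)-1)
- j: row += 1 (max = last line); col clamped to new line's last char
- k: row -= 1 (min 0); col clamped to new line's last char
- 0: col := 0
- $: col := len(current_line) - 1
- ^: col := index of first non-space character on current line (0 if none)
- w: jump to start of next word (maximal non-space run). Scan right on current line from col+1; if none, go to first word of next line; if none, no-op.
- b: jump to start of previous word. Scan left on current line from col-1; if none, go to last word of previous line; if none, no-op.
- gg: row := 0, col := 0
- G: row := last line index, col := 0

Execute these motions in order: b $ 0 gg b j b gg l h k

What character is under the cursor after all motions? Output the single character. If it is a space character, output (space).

After 1 (b): row=0 col=0 char='s'
After 2 ($): row=0 col=16 char='n'
After 3 (0): row=0 col=0 char='s'
After 4 (gg): row=0 col=0 char='s'
After 5 (b): row=0 col=0 char='s'
After 6 (j): row=1 col=0 char='_'
After 7 (b): row=0 col=14 char='t'
After 8 (gg): row=0 col=0 char='s'
After 9 (l): row=0 col=1 char='t'
After 10 (h): row=0 col=0 char='s'
After 11 (k): row=0 col=0 char='s'

Answer: s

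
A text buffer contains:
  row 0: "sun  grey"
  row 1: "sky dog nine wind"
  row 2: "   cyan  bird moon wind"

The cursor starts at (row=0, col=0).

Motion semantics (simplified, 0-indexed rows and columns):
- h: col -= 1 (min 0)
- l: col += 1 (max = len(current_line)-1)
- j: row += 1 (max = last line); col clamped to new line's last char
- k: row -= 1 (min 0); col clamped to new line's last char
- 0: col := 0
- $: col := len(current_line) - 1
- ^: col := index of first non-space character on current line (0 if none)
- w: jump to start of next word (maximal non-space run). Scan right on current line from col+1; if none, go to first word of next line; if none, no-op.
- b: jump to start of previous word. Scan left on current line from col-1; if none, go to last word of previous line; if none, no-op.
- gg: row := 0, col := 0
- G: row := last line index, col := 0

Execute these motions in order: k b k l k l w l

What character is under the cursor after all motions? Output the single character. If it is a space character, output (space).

Answer: r

Derivation:
After 1 (k): row=0 col=0 char='s'
After 2 (b): row=0 col=0 char='s'
After 3 (k): row=0 col=0 char='s'
After 4 (l): row=0 col=1 char='u'
After 5 (k): row=0 col=1 char='u'
After 6 (l): row=0 col=2 char='n'
After 7 (w): row=0 col=5 char='g'
After 8 (l): row=0 col=6 char='r'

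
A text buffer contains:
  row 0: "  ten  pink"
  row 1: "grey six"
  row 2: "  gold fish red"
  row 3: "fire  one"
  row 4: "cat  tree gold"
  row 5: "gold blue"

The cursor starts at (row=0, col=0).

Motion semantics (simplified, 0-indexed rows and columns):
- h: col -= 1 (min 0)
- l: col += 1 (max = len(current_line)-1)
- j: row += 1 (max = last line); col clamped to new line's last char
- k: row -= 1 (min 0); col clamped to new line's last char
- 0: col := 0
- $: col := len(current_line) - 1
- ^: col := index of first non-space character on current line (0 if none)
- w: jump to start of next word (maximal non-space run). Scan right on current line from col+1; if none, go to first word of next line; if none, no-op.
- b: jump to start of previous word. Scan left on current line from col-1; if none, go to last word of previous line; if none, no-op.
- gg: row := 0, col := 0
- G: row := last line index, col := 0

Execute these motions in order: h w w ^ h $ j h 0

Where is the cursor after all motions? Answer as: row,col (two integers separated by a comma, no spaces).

Answer: 1,0

Derivation:
After 1 (h): row=0 col=0 char='_'
After 2 (w): row=0 col=2 char='t'
After 3 (w): row=0 col=7 char='p'
After 4 (^): row=0 col=2 char='t'
After 5 (h): row=0 col=1 char='_'
After 6 ($): row=0 col=10 char='k'
After 7 (j): row=1 col=7 char='x'
After 8 (h): row=1 col=6 char='i'
After 9 (0): row=1 col=0 char='g'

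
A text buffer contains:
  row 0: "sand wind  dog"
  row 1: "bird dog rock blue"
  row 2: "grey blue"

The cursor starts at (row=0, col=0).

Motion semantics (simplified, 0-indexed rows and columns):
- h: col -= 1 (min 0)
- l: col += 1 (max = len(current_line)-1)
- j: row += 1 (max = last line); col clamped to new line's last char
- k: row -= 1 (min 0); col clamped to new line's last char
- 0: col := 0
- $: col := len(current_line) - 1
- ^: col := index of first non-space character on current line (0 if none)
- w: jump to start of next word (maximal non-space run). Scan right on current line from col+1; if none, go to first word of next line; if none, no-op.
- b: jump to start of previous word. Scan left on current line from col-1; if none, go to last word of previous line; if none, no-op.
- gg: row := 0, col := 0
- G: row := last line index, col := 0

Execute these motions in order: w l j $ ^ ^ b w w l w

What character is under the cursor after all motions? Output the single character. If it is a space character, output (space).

Answer: r

Derivation:
After 1 (w): row=0 col=5 char='w'
After 2 (l): row=0 col=6 char='i'
After 3 (j): row=1 col=6 char='o'
After 4 ($): row=1 col=17 char='e'
After 5 (^): row=1 col=0 char='b'
After 6 (^): row=1 col=0 char='b'
After 7 (b): row=0 col=11 char='d'
After 8 (w): row=1 col=0 char='b'
After 9 (w): row=1 col=5 char='d'
After 10 (l): row=1 col=6 char='o'
After 11 (w): row=1 col=9 char='r'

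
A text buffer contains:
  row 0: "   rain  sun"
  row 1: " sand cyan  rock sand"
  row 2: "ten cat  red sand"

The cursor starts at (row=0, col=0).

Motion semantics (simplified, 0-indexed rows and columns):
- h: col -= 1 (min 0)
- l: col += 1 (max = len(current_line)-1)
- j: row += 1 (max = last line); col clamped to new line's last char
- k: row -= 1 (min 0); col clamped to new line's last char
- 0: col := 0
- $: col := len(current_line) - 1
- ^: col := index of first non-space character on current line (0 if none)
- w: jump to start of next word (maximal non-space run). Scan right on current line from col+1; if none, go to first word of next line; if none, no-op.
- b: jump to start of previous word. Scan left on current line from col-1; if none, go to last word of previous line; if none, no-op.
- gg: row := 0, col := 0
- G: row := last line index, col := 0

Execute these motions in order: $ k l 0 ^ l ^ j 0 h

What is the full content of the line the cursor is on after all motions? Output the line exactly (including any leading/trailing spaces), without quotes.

Answer:  sand cyan  rock sand

Derivation:
After 1 ($): row=0 col=11 char='n'
After 2 (k): row=0 col=11 char='n'
After 3 (l): row=0 col=11 char='n'
After 4 (0): row=0 col=0 char='_'
After 5 (^): row=0 col=3 char='r'
After 6 (l): row=0 col=4 char='a'
After 7 (^): row=0 col=3 char='r'
After 8 (j): row=1 col=3 char='n'
After 9 (0): row=1 col=0 char='_'
After 10 (h): row=1 col=0 char='_'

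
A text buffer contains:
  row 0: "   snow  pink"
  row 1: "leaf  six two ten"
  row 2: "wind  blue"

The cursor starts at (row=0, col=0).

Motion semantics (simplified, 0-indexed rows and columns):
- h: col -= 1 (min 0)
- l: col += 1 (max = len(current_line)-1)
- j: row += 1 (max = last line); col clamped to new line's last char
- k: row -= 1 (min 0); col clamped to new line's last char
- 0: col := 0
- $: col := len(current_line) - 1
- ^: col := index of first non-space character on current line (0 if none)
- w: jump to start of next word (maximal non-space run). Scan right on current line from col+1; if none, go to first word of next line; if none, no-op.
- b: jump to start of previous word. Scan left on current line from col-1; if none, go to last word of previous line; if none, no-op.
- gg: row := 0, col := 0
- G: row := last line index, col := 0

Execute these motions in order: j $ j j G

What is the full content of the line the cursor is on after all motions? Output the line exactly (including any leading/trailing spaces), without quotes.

After 1 (j): row=1 col=0 char='l'
After 2 ($): row=1 col=16 char='n'
After 3 (j): row=2 col=9 char='e'
After 4 (j): row=2 col=9 char='e'
After 5 (G): row=2 col=0 char='w'

Answer: wind  blue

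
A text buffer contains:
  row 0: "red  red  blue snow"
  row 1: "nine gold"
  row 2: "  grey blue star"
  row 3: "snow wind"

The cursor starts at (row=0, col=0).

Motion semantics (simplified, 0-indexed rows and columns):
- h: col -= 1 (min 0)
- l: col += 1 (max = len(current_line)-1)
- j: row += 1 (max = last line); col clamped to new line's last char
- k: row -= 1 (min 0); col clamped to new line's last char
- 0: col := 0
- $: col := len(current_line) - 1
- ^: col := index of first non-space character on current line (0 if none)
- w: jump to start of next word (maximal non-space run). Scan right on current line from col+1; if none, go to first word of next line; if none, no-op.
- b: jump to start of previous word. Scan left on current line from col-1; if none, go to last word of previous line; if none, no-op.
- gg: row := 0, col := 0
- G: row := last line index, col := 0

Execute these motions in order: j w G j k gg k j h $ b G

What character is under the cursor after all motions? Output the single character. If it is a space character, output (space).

After 1 (j): row=1 col=0 char='n'
After 2 (w): row=1 col=5 char='g'
After 3 (G): row=3 col=0 char='s'
After 4 (j): row=3 col=0 char='s'
After 5 (k): row=2 col=0 char='_'
After 6 (gg): row=0 col=0 char='r'
After 7 (k): row=0 col=0 char='r'
After 8 (j): row=1 col=0 char='n'
After 9 (h): row=1 col=0 char='n'
After 10 ($): row=1 col=8 char='d'
After 11 (b): row=1 col=5 char='g'
After 12 (G): row=3 col=0 char='s'

Answer: s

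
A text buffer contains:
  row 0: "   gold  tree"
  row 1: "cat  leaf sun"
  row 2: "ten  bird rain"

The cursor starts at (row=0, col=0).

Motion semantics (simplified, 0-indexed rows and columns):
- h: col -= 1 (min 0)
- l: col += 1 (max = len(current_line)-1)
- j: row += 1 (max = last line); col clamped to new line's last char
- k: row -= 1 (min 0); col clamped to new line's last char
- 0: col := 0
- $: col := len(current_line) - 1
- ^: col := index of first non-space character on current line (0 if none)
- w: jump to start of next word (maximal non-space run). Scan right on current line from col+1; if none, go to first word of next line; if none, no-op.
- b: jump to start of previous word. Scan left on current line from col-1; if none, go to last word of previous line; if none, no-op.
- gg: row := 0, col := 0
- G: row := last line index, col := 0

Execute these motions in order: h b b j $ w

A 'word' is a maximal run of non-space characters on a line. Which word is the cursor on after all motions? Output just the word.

Answer: ten

Derivation:
After 1 (h): row=0 col=0 char='_'
After 2 (b): row=0 col=0 char='_'
After 3 (b): row=0 col=0 char='_'
After 4 (j): row=1 col=0 char='c'
After 5 ($): row=1 col=12 char='n'
After 6 (w): row=2 col=0 char='t'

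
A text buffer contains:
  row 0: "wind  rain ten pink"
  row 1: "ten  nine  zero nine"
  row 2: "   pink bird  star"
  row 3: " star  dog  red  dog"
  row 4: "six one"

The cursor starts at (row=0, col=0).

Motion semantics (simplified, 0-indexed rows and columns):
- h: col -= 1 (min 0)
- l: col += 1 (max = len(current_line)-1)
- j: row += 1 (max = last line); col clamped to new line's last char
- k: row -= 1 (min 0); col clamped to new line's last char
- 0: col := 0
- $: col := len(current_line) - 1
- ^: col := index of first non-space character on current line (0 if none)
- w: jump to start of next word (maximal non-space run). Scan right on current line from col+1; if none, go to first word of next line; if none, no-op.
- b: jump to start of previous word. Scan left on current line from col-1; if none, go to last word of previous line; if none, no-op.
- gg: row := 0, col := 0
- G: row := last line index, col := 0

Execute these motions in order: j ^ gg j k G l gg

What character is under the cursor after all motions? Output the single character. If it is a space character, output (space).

After 1 (j): row=1 col=0 char='t'
After 2 (^): row=1 col=0 char='t'
After 3 (gg): row=0 col=0 char='w'
After 4 (j): row=1 col=0 char='t'
After 5 (k): row=0 col=0 char='w'
After 6 (G): row=4 col=0 char='s'
After 7 (l): row=4 col=1 char='i'
After 8 (gg): row=0 col=0 char='w'

Answer: w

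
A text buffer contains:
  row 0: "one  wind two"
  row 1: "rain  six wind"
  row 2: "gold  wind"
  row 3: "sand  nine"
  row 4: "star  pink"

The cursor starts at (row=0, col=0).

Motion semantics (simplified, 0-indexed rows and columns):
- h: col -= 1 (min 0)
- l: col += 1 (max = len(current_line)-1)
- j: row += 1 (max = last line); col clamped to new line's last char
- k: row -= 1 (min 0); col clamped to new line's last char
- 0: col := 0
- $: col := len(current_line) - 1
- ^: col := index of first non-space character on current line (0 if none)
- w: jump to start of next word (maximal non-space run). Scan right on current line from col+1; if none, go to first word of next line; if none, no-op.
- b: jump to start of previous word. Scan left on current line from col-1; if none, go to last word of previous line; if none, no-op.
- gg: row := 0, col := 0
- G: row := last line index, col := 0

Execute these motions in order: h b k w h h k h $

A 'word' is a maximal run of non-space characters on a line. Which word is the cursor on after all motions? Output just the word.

After 1 (h): row=0 col=0 char='o'
After 2 (b): row=0 col=0 char='o'
After 3 (k): row=0 col=0 char='o'
After 4 (w): row=0 col=5 char='w'
After 5 (h): row=0 col=4 char='_'
After 6 (h): row=0 col=3 char='_'
After 7 (k): row=0 col=3 char='_'
After 8 (h): row=0 col=2 char='e'
After 9 ($): row=0 col=12 char='o'

Answer: two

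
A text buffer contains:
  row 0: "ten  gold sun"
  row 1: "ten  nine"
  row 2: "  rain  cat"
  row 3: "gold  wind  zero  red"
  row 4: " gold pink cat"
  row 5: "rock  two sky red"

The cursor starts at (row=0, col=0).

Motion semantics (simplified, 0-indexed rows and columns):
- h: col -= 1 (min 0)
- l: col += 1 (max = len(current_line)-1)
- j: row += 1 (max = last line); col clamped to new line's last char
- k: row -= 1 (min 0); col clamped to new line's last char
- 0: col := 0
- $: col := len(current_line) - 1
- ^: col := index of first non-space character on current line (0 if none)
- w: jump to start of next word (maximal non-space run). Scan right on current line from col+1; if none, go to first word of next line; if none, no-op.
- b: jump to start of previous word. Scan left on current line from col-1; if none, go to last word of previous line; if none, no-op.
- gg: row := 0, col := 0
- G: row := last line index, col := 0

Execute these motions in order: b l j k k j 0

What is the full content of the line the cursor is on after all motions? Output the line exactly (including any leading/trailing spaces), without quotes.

After 1 (b): row=0 col=0 char='t'
After 2 (l): row=0 col=1 char='e'
After 3 (j): row=1 col=1 char='e'
After 4 (k): row=0 col=1 char='e'
After 5 (k): row=0 col=1 char='e'
After 6 (j): row=1 col=1 char='e'
After 7 (0): row=1 col=0 char='t'

Answer: ten  nine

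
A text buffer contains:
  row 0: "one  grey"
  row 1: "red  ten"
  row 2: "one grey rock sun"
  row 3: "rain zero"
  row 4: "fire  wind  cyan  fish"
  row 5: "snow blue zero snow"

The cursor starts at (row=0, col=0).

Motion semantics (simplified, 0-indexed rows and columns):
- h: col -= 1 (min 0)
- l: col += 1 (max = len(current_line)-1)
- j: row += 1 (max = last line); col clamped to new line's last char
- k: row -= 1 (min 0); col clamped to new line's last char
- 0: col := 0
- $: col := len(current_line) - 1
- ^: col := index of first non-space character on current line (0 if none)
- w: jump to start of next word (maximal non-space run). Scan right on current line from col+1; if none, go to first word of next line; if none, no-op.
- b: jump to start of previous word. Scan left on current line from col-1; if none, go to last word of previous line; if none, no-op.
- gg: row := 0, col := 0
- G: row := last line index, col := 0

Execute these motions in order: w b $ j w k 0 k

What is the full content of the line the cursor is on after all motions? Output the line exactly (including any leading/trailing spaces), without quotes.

Answer: one  grey

Derivation:
After 1 (w): row=0 col=5 char='g'
After 2 (b): row=0 col=0 char='o'
After 3 ($): row=0 col=8 char='y'
After 4 (j): row=1 col=7 char='n'
After 5 (w): row=2 col=0 char='o'
After 6 (k): row=1 col=0 char='r'
After 7 (0): row=1 col=0 char='r'
After 8 (k): row=0 col=0 char='o'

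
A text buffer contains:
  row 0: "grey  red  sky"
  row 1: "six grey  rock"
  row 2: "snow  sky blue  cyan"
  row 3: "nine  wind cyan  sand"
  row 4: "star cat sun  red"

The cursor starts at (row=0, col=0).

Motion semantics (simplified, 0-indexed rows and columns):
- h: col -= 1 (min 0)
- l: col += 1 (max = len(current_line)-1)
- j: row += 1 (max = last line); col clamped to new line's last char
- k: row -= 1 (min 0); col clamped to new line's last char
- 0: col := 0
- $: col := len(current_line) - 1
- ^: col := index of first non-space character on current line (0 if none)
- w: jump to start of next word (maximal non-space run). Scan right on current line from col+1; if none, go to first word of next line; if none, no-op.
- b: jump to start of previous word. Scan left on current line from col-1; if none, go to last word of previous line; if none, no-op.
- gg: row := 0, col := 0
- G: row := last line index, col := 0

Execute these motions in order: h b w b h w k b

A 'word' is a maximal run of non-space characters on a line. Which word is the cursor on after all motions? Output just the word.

After 1 (h): row=0 col=0 char='g'
After 2 (b): row=0 col=0 char='g'
After 3 (w): row=0 col=6 char='r'
After 4 (b): row=0 col=0 char='g'
After 5 (h): row=0 col=0 char='g'
After 6 (w): row=0 col=6 char='r'
After 7 (k): row=0 col=6 char='r'
After 8 (b): row=0 col=0 char='g'

Answer: grey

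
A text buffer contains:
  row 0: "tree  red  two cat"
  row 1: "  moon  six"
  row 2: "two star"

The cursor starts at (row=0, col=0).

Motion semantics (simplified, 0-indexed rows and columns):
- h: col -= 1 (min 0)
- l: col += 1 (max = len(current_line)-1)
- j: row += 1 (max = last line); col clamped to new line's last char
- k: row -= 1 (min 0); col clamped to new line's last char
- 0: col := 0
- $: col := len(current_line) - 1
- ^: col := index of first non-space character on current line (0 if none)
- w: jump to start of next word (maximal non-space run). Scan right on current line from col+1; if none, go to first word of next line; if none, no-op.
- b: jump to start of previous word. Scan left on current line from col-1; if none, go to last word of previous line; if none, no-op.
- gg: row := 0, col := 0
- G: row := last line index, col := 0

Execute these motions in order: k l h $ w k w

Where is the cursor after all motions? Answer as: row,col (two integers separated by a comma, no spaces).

Answer: 0,6

Derivation:
After 1 (k): row=0 col=0 char='t'
After 2 (l): row=0 col=1 char='r'
After 3 (h): row=0 col=0 char='t'
After 4 ($): row=0 col=17 char='t'
After 5 (w): row=1 col=2 char='m'
After 6 (k): row=0 col=2 char='e'
After 7 (w): row=0 col=6 char='r'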